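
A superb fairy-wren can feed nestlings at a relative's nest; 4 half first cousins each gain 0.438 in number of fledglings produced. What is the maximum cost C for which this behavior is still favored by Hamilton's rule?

0.1095

r to a half first cousin = 1/16 (half first cousins share one grandparent — one path of length 4: r = (1/2)^4 = 1/16).
Hamilton's rule: n·r·B > C, so the trait is favored while C < n·r·B = 4·0.0625·0.438 = 0.1095.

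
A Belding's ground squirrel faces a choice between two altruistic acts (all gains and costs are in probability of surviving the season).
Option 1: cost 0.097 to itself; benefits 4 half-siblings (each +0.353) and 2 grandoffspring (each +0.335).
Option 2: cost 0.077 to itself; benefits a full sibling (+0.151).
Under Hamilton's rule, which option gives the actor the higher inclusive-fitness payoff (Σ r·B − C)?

Option 1

Option 1: r to a half-sibling = 0.25.
Option 1: r to a grandoffspring = 0.25.
Option 1: Σ r·B − C = (4·0.25·0.353 + 2·0.25·0.335) − 0.097 = 0.4235.
Option 2: r to a full sibling = 0.5.
Option 2: Σ r·B − C = (1·0.5·0.151) − 0.077 = -0.0015.
Option 1 has the higher net inclusive-fitness payoff.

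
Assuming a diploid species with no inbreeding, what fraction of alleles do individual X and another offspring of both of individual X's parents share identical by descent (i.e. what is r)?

Each parent–offspring link contributes a factor of 1/2, and independent paths through distinct common ancestors add.
Full sibs share both parents — two paths of length 2: r = 2·(1/2)^2 = 1/2.

0.5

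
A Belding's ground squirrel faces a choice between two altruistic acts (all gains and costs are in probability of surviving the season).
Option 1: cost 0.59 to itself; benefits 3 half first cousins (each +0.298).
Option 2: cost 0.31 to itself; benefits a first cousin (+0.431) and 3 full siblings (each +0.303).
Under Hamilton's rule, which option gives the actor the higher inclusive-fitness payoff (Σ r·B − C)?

Option 1: r to a half first cousin = 0.0625.
Option 1: Σ r·B − C = (3·0.0625·0.298) − 0.59 = -0.534125.
Option 2: r to a first cousin = 0.125.
Option 2: r to a full sibling = 0.5.
Option 2: Σ r·B − C = (1·0.125·0.431 + 3·0.5·0.303) − 0.31 = 0.198375.
Option 2 has the higher net inclusive-fitness payoff.

Option 2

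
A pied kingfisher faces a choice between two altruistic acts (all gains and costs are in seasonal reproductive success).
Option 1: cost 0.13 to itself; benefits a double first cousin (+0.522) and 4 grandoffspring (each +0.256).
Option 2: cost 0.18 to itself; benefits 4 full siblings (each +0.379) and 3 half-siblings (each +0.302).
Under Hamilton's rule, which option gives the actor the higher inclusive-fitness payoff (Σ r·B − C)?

Option 1: r to a double first cousin = 0.25.
Option 1: r to a grandoffspring = 0.25.
Option 1: Σ r·B − C = (1·0.25·0.522 + 4·0.25·0.256) − 0.13 = 0.2565.
Option 2: r to a full sibling = 0.5.
Option 2: r to a half-sibling = 0.25.
Option 2: Σ r·B − C = (4·0.5·0.379 + 3·0.25·0.302) − 0.18 = 0.8045.
Option 2 has the higher net inclusive-fitness payoff.

Option 2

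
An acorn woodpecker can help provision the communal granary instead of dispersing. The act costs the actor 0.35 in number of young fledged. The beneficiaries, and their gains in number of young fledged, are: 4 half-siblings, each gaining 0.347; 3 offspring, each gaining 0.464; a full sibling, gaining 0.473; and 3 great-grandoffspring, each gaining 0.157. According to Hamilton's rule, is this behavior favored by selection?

Hamilton's rule: the trait is favored when the sum of r·B over every recipient exceeds the actor's cost C.
r to a half-sibling = 0.25 (half-sibs share one parent — one path of length 2: r = (1/2)^2 = 1/4).
r to an offspring = 1/2 (one parent–offspring link: r = (1/2)^1 = 1/2).
r to a full sibling = 0.5 (full sibs share both parents — two paths of length 2: r = 2·(1/2)^2 = 1/2).
r to a great-grandoffspring = 1/8 (three parent–offspring links: r = (1/2)^3 = 1/8).
Summing one r·B term per recipient: 4·0.25·0.347 + 3·0.5·0.464 + 1·0.5·0.473 + 3·0.125·0.157 = 1.338375.
1.338375 > 0.35: the indirect benefit exceeds the cost.

Yes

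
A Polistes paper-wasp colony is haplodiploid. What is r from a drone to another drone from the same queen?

0.5

Haploid brothers each carry a random half of the queen's diploid genome, so on average they share half: r = 1/2.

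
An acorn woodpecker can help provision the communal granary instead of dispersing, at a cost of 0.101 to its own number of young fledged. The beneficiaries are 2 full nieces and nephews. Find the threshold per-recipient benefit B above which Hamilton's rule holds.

r to a full niece or nephew = 0.25 (full aunt/uncle↔niece/nephew: two paths of length 3 through the shared grandparent pair: r = 2·(1/2)^3 = 1/4).
Hamilton's rule with n recipients of equal r: n·r·B > C, so B > C/(n·r) = 0.101/(2·0.25) = 0.202.

0.202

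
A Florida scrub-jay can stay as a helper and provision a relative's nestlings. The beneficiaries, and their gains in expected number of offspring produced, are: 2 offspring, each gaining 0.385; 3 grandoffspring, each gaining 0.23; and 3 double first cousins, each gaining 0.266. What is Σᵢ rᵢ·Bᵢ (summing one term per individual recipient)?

0.757

r to an offspring = 1/2 (one parent–offspring link: r = (1/2)^1 = 1/2).
r to a grandoffspring = 1/4 (two parent–offspring links: r = (1/2)^2 = 1/4).
r to a double first cousin = 0.25 (double first cousins share both grandparent pairs — four paths of length 4: r = 4·(1/2)^4 = 1/4).
Summing one r·B term per recipient: 2·0.5·0.385 + 3·0.25·0.23 + 3·0.25·0.266 = 0.757.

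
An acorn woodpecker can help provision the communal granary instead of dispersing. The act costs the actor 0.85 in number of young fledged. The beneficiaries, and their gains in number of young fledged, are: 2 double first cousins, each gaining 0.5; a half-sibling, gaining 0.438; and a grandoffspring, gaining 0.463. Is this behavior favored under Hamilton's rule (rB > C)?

Hamilton's rule: the trait is favored when the sum of r·B over every recipient exceeds the actor's cost C.
r to a double first cousin = 1/4 (double first cousins share both grandparent pairs — four paths of length 4: r = 4·(1/2)^4 = 1/4).
r to a half-sibling = 1/4 (half-sibs share one parent — one path of length 2: r = (1/2)^2 = 1/4).
r to a grandoffspring = 1/4 (two parent–offspring links: r = (1/2)^2 = 1/4).
Summing one r·B term per recipient: 2·0.25·0.5 + 1·0.25·0.438 + 1·0.25·0.463 = 0.47525.
0.47525 < 0.85: the indirect benefit is less than the cost.

No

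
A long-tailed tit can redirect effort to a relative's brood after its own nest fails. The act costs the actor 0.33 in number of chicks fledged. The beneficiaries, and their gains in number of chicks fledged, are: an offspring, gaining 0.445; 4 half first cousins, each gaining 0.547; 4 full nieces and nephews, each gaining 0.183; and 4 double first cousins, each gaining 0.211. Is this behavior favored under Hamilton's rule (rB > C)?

Yes

Hamilton's rule: the trait is favored when the sum of r·B over every recipient exceeds the actor's cost C.
r to an offspring = 0.5 (one parent–offspring link: r = (1/2)^1 = 1/2).
r to a half first cousin = 1/16 (half first cousins share one grandparent — one path of length 4: r = (1/2)^4 = 1/16).
r to a full niece or nephew = 1/4 (full aunt/uncle↔niece/nephew: two paths of length 3 through the shared grandparent pair: r = 2·(1/2)^3 = 1/4).
r to a double first cousin = 1/4 (double first cousins share both grandparent pairs — four paths of length 4: r = 4·(1/2)^4 = 1/4).
Summing one r·B term per recipient: 1·0.5·0.445 + 4·0.0625·0.547 + 4·0.25·0.183 + 4·0.25·0.211 = 0.75325.
0.75325 > 0.33: the indirect benefit exceeds the cost.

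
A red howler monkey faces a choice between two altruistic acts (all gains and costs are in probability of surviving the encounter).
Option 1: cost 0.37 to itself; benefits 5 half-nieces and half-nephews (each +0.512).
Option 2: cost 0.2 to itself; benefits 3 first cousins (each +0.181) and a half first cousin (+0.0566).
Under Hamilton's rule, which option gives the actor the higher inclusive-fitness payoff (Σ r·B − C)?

Option 1

Option 1: r to a half-niece or half-nephew = 0.125.
Option 1: Σ r·B − C = (5·0.125·0.512) − 0.37 = -0.05.
Option 2: r to a first cousin = 0.125.
Option 2: r to a half first cousin = 0.0625.
Option 2: Σ r·B − C = (3·0.125·0.181 + 1·0.0625·0.0566) − 0.2 = -0.1285875.
Option 1 has the higher net inclusive-fitness payoff.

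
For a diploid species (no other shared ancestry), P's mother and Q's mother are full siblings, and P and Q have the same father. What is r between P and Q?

Relatedness sums over independent paths through distinct common ancestors.
P and Q are related in two ways: first cousins through their mothers (r = 1/8) and half-sibs through their shared father (r = 1/4).
r = 1/8 + 1/4 = 0.375.

0.375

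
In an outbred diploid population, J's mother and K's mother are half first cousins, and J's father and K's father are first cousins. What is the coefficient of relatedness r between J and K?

Wright's path rule: contributions from independent ancestry routes add.
J and K are related in two ways: half second cousins through their mothers (r = 1/64) and second cousins through their fathers (r = 1/32).
r = 1/64 + 1/32 = 3/64 = 0.046875.

0.046875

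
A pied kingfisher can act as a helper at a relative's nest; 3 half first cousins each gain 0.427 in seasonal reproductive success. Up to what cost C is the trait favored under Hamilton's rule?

r to a half first cousin = 0.0625 (half first cousins share one grandparent — one path of length 4: r = (1/2)^4 = 1/16).
Hamilton's rule: n·r·B > C, so the trait is favored while C < n·r·B = 3·0.0625·0.427 = 0.0800625.

0.0800625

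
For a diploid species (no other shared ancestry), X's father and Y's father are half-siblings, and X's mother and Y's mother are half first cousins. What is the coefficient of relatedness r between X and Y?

0.078125

Relatedness sums over independent paths through distinct common ancestors.
X and Y are related in two ways: half first cousins through their fathers (r = 1/16) and half second cousins through their mothers (r = 1/64).
r = 1/16 + 1/64 = 0.078125.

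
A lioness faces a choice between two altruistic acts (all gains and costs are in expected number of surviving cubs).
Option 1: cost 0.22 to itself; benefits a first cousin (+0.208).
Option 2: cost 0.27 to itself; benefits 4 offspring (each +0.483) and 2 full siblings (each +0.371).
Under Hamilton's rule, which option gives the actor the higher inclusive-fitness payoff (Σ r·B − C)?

Option 1: r to a first cousin = 0.125.
Option 1: Σ r·B − C = (1·0.125·0.208) − 0.22 = -0.194.
Option 2: r to an offspring = 0.5.
Option 2: r to a full sibling = 0.5.
Option 2: Σ r·B − C = (4·0.5·0.483 + 2·0.5·0.371) − 0.27 = 1.067.
Option 2 has the higher net inclusive-fitness payoff.

Option 2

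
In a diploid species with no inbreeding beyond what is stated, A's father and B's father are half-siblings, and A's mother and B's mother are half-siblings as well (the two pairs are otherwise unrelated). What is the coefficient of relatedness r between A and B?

0.125

Wright's path rule: contributions from independent ancestry routes add.
A and B are related in two ways: half first cousins through their fathers (r = 1/16) and half first cousins through their mothers (r = 1/16).
r = 1/16 + 1/16 = 0.125.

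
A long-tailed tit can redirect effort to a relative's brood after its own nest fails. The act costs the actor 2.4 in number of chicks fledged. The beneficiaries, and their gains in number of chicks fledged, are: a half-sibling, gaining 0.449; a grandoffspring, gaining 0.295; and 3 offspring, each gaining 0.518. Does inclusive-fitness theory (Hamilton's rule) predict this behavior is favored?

No

Hamilton's rule: the trait is favored when the sum of r·B over every recipient exceeds the actor's cost C.
r to a half-sibling = 0.25 (half-sibs share one parent — one path of length 2: r = (1/2)^2 = 1/4).
r to a grandoffspring = 1/4 (two parent–offspring links: r = (1/2)^2 = 1/4).
r to an offspring = 1/2 (one parent–offspring link: r = (1/2)^1 = 1/2).
Summing one r·B term per recipient: 1·0.25·0.449 + 1·0.25·0.295 + 3·0.5·0.518 = 0.963.
0.963 < 2.4: the indirect benefit is less than the cost.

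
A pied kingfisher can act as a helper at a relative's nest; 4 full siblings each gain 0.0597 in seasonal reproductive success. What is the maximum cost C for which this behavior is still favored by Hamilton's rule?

0.1194

r to a full sibling = 1/2 (full sibs share both parents — two paths of length 2: r = 2·(1/2)^2 = 1/2).
Hamilton's rule: n·r·B > C, so the trait is favored while C < n·r·B = 4·0.5·0.0597 = 0.1194.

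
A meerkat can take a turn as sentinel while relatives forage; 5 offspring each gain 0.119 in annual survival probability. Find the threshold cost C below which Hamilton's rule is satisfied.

0.2975

r to an offspring = 1/2 (one parent–offspring link: r = (1/2)^1 = 1/2).
Hamilton's rule: n·r·B > C, so the trait is favored while C < n·r·B = 5·0.5·0.119 = 0.2975.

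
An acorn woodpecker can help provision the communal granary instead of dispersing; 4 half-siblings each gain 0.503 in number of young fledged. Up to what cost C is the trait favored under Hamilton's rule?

0.503

r to a half-sibling = 1/4 (half-sibs share one parent — one path of length 2: r = (1/2)^2 = 1/4).
Hamilton's rule: n·r·B > C, so the trait is favored while C < n·r·B = 4·0.25·0.503 = 0.503.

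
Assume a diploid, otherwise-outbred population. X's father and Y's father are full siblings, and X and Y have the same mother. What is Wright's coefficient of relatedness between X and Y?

Relatedness sums over independent paths through distinct common ancestors.
X and Y are related in two ways: first cousins through their fathers (r = 1/8) and half-sibs through their shared mother (r = 1/4).
r = 1/8 + 1/4 = 3/8 = 0.375.

0.375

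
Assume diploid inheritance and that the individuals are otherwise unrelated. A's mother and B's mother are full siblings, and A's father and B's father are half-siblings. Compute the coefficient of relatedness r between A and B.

0.1875

Relatedness sums over independent paths through distinct common ancestors.
A and B are related in two ways: first cousins through their mothers (r = 1/8) and half first cousins through their fathers (r = 1/16).
r = 1/8 + 1/16 = 3/16 = 0.1875.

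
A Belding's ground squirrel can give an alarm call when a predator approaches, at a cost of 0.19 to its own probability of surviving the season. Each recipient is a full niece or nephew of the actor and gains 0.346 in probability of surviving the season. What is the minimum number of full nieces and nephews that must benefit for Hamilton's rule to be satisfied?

3

r to a full niece or nephew = 0.25 (full aunt/uncle↔niece/nephew: two paths of length 3 through the shared grandparent pair: r = 2·(1/2)^3 = 1/4).
Hamilton's rule: n·r·B > C  ⇒  n > C/(r·B) = 0.19/(0.25·0.346) = 2.197.
The smallest integer exceeding 2.197 is 3.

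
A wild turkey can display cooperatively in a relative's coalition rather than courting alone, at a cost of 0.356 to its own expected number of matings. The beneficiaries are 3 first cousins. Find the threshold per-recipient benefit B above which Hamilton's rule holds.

r to a first cousin = 1/8 (first cousins share one grandparent pair — two paths of length 4: r = 2·(1/2)^4 = 1/8).
Hamilton's rule with n recipients of equal r: n·r·B > C, so B > C/(n·r) = 0.356/(3·0.125) = 0.9493.

0.9493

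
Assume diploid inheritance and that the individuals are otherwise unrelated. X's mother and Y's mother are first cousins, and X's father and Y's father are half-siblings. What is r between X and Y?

0.09375

Independent pedigree routes through distinct common ancestors add.
X and Y are related in two ways: second cousins through their mothers (r = 1/32) and half first cousins through their fathers (r = 1/16).
r = 1/32 + 1/16 = 3/32 = 0.09375.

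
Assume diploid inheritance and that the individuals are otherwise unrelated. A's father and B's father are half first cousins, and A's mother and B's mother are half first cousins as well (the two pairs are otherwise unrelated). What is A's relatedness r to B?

With two independent routes of shared ancestry, r is the sum of the two contributions.
A and B are related in two ways: half second cousins through their fathers (r = 1/64) and half second cousins through their mothers (r = 1/64).
r = 1/64 + 1/64 = 0.03125.

0.03125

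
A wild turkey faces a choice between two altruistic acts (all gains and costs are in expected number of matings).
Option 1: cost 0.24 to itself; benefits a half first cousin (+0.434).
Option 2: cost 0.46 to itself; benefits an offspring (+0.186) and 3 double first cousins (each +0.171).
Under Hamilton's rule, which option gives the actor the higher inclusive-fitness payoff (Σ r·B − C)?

Option 1

Option 1: r to a half first cousin = 0.0625.
Option 1: Σ r·B − C = (1·0.0625·0.434) − 0.24 = -0.212875.
Option 2: r to an offspring = 0.5.
Option 2: r to a double first cousin = 0.25.
Option 2: Σ r·B − C = (1·0.5·0.186 + 3·0.25·0.171) − 0.46 = -0.23875.
Option 1 has the higher net inclusive-fitness payoff.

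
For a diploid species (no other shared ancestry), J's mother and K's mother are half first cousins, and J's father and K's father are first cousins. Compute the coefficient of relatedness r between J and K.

0.046875

Relatedness sums over independent paths through distinct common ancestors.
J and K are related in two ways: half second cousins through their mothers (r = 1/64) and second cousins through their fathers (r = 1/32).
r = 1/64 + 1/32 = 0.046875.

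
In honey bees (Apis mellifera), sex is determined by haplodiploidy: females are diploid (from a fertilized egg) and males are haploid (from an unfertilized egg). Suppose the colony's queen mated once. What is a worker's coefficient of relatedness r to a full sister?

Haplodiploid full sisters inherit their father's entire haploid genome identically (contributing 1/2) and on average half of their mother's contribution (1/2 · 1/2 = 1/4); r = 1/2 + 1/4 = 3/4.

0.75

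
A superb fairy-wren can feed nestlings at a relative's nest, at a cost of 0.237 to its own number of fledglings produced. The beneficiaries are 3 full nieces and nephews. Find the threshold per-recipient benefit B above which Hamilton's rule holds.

0.316

r to a full niece or nephew = 1/4 (full aunt/uncle↔niece/nephew: two paths of length 3 through the shared grandparent pair: r = 2·(1/2)^3 = 1/4).
Hamilton's rule with n recipients of equal r: n·r·B > C, so B > C/(n·r) = 0.237/(3·0.25) = 0.316.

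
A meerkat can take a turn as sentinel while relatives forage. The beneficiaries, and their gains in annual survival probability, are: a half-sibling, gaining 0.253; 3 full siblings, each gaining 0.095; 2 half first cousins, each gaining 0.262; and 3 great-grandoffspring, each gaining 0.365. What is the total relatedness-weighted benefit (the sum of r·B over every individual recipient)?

0.375375

r to a half-sibling = 1/4 (half-sibs share one parent — one path of length 2: r = (1/2)^2 = 1/4).
r to a full sibling = 0.5 (full sibs share both parents — two paths of length 2: r = 2·(1/2)^2 = 1/2).
r to a half first cousin = 0.0625 (half first cousins share one grandparent — one path of length 4: r = (1/2)^4 = 1/16).
r to a great-grandoffspring = 1/8 (three parent–offspring links: r = (1/2)^3 = 1/8).
Summing one r·B term per recipient: 1·0.25·0.253 + 3·0.5·0.095 + 2·0.0625·0.262 + 3·0.125·0.365 = 0.375375.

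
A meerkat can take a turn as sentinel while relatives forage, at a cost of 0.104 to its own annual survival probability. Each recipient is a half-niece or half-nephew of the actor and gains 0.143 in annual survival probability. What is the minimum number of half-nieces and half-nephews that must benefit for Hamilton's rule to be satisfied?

6

r to a half-niece or half-nephew = 0.125 (half-aunt/uncle↔niece/nephew: one path of length 3: r = (1/2)^3 = 1/8).
Hamilton's rule: n·r·B > C  ⇒  n > C/(r·B) = 0.104/(0.125·0.143) = 5.818.
The smallest integer exceeding 5.818 is 6.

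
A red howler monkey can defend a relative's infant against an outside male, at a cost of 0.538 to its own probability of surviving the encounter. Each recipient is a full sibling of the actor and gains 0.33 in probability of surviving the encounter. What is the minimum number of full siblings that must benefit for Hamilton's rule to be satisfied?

r to a full sibling = 0.5 (full sibs share both parents — two paths of length 2: r = 2·(1/2)^2 = 1/2).
Hamilton's rule: n·r·B > C  ⇒  n > C/(r·B) = 0.538/(0.5·0.33) = 3.261.
The smallest integer exceeding 3.261 is 4.

4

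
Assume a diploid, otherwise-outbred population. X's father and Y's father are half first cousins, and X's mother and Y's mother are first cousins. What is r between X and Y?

Independent pedigree routes through distinct common ancestors add.
X and Y are related in two ways: half second cousins through their fathers (r = 1/64) and second cousins through their mothers (r = 1/32).
r = 1/64 + 1/32 = 0.046875.

0.046875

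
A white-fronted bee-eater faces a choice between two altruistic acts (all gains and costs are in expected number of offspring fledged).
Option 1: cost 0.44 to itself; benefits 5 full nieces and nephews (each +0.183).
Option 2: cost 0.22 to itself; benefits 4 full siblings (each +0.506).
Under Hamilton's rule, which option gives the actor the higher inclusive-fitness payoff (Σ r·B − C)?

Option 2

Option 1: r to a full niece or nephew = 0.25.
Option 1: Σ r·B − C = (5·0.25·0.183) − 0.44 = -0.21125.
Option 2: r to a full sibling = 0.5.
Option 2: Σ r·B − C = (4·0.5·0.506) − 0.22 = 0.792.
Option 2 has the higher net inclusive-fitness payoff.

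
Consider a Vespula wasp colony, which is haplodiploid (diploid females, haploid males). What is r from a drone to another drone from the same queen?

0.5

Haploid brothers each carry a random half of the queen's diploid genome, so on average they share half: r = 1/2.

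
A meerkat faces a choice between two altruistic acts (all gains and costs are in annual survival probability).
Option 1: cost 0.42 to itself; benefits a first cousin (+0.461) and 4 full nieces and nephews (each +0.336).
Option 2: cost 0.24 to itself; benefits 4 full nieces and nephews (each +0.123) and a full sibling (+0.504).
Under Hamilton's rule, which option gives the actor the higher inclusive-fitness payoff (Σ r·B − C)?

Option 1: r to a first cousin = 0.125.
Option 1: r to a full niece or nephew = 0.25.
Option 1: Σ r·B − C = (1·0.125·0.461 + 4·0.25·0.336) − 0.42 = -0.026375.
Option 2: r to a full niece or nephew = 0.25.
Option 2: r to a full sibling = 0.5.
Option 2: Σ r·B − C = (4·0.25·0.123 + 1·0.5·0.504) − 0.24 = 0.135.
Option 2 has the higher net inclusive-fitness payoff.

Option 2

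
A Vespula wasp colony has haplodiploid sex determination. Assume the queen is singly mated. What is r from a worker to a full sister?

0.75

Haplodiploid full sisters inherit their father's entire haploid genome identically (contributing 1/2) and on average half of their mother's contribution (1/2 · 1/2 = 1/4); r = 1/2 + 1/4 = 3/4.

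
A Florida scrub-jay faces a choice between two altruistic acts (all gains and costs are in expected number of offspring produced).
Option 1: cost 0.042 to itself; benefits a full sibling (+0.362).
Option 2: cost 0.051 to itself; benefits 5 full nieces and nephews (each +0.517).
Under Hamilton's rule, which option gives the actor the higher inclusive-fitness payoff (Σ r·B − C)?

Option 2

Option 1: r to a full sibling = 0.5.
Option 1: Σ r·B − C = (1·0.5·0.362) − 0.042 = 0.139.
Option 2: r to a full niece or nephew = 0.25.
Option 2: Σ r·B − C = (5·0.25·0.517) − 0.051 = 0.59525.
Option 2 has the higher net inclusive-fitness payoff.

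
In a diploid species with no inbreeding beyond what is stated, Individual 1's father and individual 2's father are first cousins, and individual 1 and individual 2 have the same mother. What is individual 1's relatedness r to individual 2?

0.28125

Independent pedigree routes through distinct common ancestors add.
Individual 1 and individual 2 are related in two ways: second cousins through their fathers (r = 1/32) and half-sibs through their shared mother (r = 1/4).
r = 1/32 + 1/4 = 0.28125.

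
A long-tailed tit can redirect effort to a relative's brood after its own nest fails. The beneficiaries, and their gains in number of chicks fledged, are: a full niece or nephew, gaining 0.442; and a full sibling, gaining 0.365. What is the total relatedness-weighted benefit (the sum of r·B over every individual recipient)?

0.293

r to a full niece or nephew = 0.25 (full aunt/uncle↔niece/nephew: two paths of length 3 through the shared grandparent pair: r = 2·(1/2)^3 = 1/4).
r to a full sibling = 0.5 (full sibs share both parents — two paths of length 2: r = 2·(1/2)^2 = 1/2).
Summing one r·B term per recipient: 1·0.25·0.442 + 1·0.5·0.365 = 0.293.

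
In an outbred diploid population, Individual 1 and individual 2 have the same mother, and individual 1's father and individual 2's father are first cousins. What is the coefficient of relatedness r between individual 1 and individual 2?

Relatedness sums over independent paths through distinct common ancestors.
Individual 1 and individual 2 are related in two ways: half-sibs through their shared mother (r = 1/4) and second cousins through their fathers (r = 1/32).
r = 1/4 + 1/32 = 9/32 = 0.28125.

0.28125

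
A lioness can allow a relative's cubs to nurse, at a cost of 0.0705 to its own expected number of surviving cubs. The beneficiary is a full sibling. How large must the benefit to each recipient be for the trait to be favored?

r to a full sibling = 1/2 (full sibs share both parents — two paths of length 2: r = 2·(1/2)^2 = 1/2).
Hamilton's rule with n recipients of equal r: n·r·B > C, so B > C/(n·r) = 0.0705/(1·0.5) = 0.141.

0.141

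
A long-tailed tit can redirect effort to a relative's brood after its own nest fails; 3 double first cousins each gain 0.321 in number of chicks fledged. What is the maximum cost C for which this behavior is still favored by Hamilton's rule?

0.24075

r to a double first cousin = 1/4 (double first cousins share both grandparent pairs — four paths of length 4: r = 4·(1/2)^4 = 1/4).
Hamilton's rule: n·r·B > C, so the trait is favored while C < n·r·B = 3·0.25·0.321 = 0.24075.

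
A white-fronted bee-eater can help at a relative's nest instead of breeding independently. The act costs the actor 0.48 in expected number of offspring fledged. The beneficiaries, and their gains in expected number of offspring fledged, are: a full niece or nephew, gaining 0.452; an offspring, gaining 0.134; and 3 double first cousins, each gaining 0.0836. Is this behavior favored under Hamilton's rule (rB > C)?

Hamilton's rule: the trait is favored when the sum of r·B over every recipient exceeds the actor's cost C.
r to a full niece or nephew = 0.25 (full aunt/uncle↔niece/nephew: two paths of length 3 through the shared grandparent pair: r = 2·(1/2)^3 = 1/4).
r to an offspring = 0.5 (one parent–offspring link: r = (1/2)^1 = 1/2).
r to a double first cousin = 1/4 (double first cousins share both grandparent pairs — four paths of length 4: r = 4·(1/2)^4 = 1/4).
Summing one r·B term per recipient: 1·0.25·0.452 + 1·0.5·0.134 + 3·0.25·0.0836 = 0.2427.
0.2427 < 0.48: the indirect benefit is less than the cost.

No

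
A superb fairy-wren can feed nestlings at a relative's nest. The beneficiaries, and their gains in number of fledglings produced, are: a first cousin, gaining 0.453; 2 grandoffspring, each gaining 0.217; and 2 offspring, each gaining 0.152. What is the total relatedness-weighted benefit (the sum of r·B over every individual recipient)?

0.317125

r to a first cousin = 0.125 (first cousins share one grandparent pair — two paths of length 4: r = 2·(1/2)^4 = 1/8).
r to a grandoffspring = 1/4 (two parent–offspring links: r = (1/2)^2 = 1/4).
r to an offspring = 0.5 (one parent–offspring link: r = (1/2)^1 = 1/2).
Summing one r·B term per recipient: 1·0.125·0.453 + 2·0.25·0.217 + 2·0.5·0.152 = 0.317125.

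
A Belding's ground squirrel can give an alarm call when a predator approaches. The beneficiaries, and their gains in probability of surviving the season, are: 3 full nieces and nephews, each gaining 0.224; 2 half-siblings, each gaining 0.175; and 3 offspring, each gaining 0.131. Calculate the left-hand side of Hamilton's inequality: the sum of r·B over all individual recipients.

r to a full niece or nephew = 0.25 (full aunt/uncle↔niece/nephew: two paths of length 3 through the shared grandparent pair: r = 2·(1/2)^3 = 1/4).
r to a half-sibling = 1/4 (half-sibs share one parent — one path of length 2: r = (1/2)^2 = 1/4).
r to an offspring = 1/2 (one parent–offspring link: r = (1/2)^1 = 1/2).
Summing one r·B term per recipient: 3·0.25·0.224 + 2·0.25·0.175 + 3·0.5·0.131 = 0.452.

0.452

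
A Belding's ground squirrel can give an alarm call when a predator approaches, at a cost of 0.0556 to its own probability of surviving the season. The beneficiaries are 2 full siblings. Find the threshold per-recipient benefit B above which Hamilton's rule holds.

0.0556

r to a full sibling = 1/2 (full sibs share both parents — two paths of length 2: r = 2·(1/2)^2 = 1/2).
Hamilton's rule with n recipients of equal r: n·r·B > C, so B > C/(n·r) = 0.0556/(2·0.5) = 0.0556.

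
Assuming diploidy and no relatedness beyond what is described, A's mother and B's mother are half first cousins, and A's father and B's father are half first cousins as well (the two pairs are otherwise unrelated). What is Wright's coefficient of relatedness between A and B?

0.03125

Wright's path rule: contributions from independent ancestry routes add.
A and B are related in two ways: half second cousins through their mothers (r = 1/64) and half second cousins through their fathers (r = 1/64).
r = 1/64 + 1/64 = 1/32 = 0.03125.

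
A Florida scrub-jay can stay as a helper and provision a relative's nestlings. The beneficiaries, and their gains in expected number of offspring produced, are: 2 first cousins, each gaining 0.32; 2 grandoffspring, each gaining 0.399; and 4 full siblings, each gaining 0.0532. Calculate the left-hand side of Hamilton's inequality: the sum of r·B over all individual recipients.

r to a first cousin = 1/8 (first cousins share one grandparent pair — two paths of length 4: r = 2·(1/2)^4 = 1/8).
r to a grandoffspring = 1/4 (two parent–offspring links: r = (1/2)^2 = 1/4).
r to a full sibling = 1/2 (full sibs share both parents — two paths of length 2: r = 2·(1/2)^2 = 1/2).
Summing one r·B term per recipient: 2·0.125·0.32 + 2·0.25·0.399 + 4·0.5·0.0532 = 0.3859.

0.3859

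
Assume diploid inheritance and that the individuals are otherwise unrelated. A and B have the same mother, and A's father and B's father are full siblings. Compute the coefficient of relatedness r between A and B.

With two independent routes of shared ancestry, r is the sum of the two contributions.
A and B are related in two ways: half-sibs through their shared mother (r = 1/4) and first cousins through their fathers (r = 1/8).
r = 1/4 + 1/8 = 3/8 = 0.375.

0.375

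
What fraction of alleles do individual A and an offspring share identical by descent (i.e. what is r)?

0.5

One parent–offspring link: r = (1/2)^1 = 1/2.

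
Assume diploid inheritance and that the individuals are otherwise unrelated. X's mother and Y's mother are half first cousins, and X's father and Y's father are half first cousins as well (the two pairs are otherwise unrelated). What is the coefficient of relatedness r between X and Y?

Independent pedigree routes through distinct common ancestors add.
X and Y are related in two ways: half second cousins through their mothers (r = 1/64) and half second cousins through their fathers (r = 1/64).
r = 1/64 + 1/64 = 1/32 = 0.03125.

0.03125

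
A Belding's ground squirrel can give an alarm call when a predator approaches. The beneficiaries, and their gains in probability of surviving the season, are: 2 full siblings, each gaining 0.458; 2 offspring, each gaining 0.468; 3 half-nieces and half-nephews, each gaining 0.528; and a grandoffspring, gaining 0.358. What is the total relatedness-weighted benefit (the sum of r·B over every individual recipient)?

1.2135

r to a full sibling = 1/2 (full sibs share both parents — two paths of length 2: r = 2·(1/2)^2 = 1/2).
r to an offspring = 1/2 (one parent–offspring link: r = (1/2)^1 = 1/2).
r to a half-niece or half-nephew = 1/8 (half-aunt/uncle↔niece/nephew: one path of length 3: r = (1/2)^3 = 1/8).
r to a grandoffspring = 1/4 (two parent–offspring links: r = (1/2)^2 = 1/4).
Summing one r·B term per recipient: 2·0.5·0.458 + 2·0.5·0.468 + 3·0.125·0.528 + 1·0.25·0.358 = 1.2135.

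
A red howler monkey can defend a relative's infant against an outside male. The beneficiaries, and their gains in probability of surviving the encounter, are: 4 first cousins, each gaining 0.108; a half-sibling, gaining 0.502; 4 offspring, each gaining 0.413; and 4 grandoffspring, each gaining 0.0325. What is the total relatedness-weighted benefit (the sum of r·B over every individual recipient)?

r to a first cousin = 0.125 (first cousins share one grandparent pair — two paths of length 4: r = 2·(1/2)^4 = 1/8).
r to a half-sibling = 1/4 (half-sibs share one parent — one path of length 2: r = (1/2)^2 = 1/4).
r to an offspring = 1/2 (one parent–offspring link: r = (1/2)^1 = 1/2).
r to a grandoffspring = 0.25 (two parent–offspring links: r = (1/2)^2 = 1/4).
Summing one r·B term per recipient: 4·0.125·0.108 + 1·0.25·0.502 + 4·0.5·0.413 + 4·0.25·0.0325 = 1.038.

1.038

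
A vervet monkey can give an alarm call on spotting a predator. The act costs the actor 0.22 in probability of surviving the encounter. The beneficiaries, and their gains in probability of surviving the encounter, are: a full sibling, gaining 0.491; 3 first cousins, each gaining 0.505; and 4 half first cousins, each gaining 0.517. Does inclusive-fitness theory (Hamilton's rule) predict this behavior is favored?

Yes

Hamilton's rule: the trait is favored when the sum of r·B over every recipient exceeds the actor's cost C.
r to a full sibling = 1/2 (full sibs share both parents — two paths of length 2: r = 2·(1/2)^2 = 1/2).
r to a first cousin = 0.125 (first cousins share one grandparent pair — two paths of length 4: r = 2·(1/2)^4 = 1/8).
r to a half first cousin = 0.0625 (half first cousins share one grandparent — one path of length 4: r = (1/2)^4 = 1/16).
Summing one r·B term per recipient: 1·0.5·0.491 + 3·0.125·0.505 + 4·0.0625·0.517 = 0.564125.
0.564125 > 0.22: the indirect benefit exceeds the cost.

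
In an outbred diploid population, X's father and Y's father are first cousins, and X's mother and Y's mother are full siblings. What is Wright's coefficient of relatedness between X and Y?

Wright's path rule: contributions from independent ancestry routes add.
X and Y are related in two ways: second cousins through their fathers (r = 1/32) and first cousins through their mothers (r = 1/8).
r = 1/32 + 1/8 = 0.15625.

0.15625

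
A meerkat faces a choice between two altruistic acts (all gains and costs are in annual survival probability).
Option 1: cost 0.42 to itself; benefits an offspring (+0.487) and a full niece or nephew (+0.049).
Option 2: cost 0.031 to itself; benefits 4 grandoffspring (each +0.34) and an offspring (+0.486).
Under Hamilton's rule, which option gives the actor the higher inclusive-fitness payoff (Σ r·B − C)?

Option 1: r to an offspring = 0.5.
Option 1: r to a full niece or nephew = 0.25.
Option 1: Σ r·B − C = (1·0.5·0.487 + 1·0.25·0.049) − 0.42 = -0.16425.
Option 2: r to a grandoffspring = 0.25.
Option 2: r to an offspring = 0.5.
Option 2: Σ r·B − C = (4·0.25·0.34 + 1·0.5·0.486) − 0.031 = 0.552.
Option 2 has the higher net inclusive-fitness payoff.

Option 2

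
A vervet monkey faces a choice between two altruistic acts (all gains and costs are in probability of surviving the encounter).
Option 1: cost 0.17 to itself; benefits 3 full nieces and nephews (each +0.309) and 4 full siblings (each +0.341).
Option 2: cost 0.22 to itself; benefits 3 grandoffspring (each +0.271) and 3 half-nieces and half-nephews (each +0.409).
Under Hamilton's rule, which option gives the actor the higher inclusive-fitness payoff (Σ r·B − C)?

Option 1: r to a full niece or nephew = 0.25.
Option 1: r to a full sibling = 0.5.
Option 1: Σ r·B − C = (3·0.25·0.309 + 4·0.5·0.341) − 0.17 = 0.74375.
Option 2: r to a grandoffspring = 0.25.
Option 2: r to a half-niece or half-nephew = 0.125.
Option 2: Σ r·B − C = (3·0.25·0.271 + 3·0.125·0.409) − 0.22 = 0.136625.
Option 1 has the higher net inclusive-fitness payoff.

Option 1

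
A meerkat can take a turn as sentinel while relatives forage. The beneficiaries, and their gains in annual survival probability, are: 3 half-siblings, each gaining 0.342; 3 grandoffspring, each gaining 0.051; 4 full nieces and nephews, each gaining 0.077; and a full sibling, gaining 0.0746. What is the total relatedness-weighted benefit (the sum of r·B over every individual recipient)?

0.40905

r to a half-sibling = 1/4 (half-sibs share one parent — one path of length 2: r = (1/2)^2 = 1/4).
r to a grandoffspring = 0.25 (two parent–offspring links: r = (1/2)^2 = 1/4).
r to a full niece or nephew = 0.25 (full aunt/uncle↔niece/nephew: two paths of length 3 through the shared grandparent pair: r = 2·(1/2)^3 = 1/4).
r to a full sibling = 1/2 (full sibs share both parents — two paths of length 2: r = 2·(1/2)^2 = 1/2).
Summing one r·B term per recipient: 3·0.25·0.342 + 3·0.25·0.051 + 4·0.25·0.077 + 1·0.5·0.0746 = 0.40905.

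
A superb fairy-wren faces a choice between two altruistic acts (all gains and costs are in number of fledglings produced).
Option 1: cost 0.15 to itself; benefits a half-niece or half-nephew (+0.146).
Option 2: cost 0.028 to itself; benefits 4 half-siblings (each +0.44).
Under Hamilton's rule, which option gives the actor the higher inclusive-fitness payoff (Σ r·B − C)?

Option 2

Option 1: r to a half-niece or half-nephew = 0.125.
Option 1: Σ r·B − C = (1·0.125·0.146) − 0.15 = -0.13175.
Option 2: r to a half-sibling = 0.25.
Option 2: Σ r·B − C = (4·0.25·0.44) − 0.028 = 0.412.
Option 2 has the higher net inclusive-fitness payoff.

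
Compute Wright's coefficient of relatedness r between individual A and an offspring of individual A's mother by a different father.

0.25

Each parent–offspring link contributes a factor of 1/2, and independent paths through distinct common ancestors add.
Half-sibs share one parent — one path of length 2: r = (1/2)^2 = 1/4.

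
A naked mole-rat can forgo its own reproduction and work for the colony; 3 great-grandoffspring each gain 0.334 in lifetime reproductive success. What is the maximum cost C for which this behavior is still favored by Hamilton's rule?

0.12525

r to a great-grandoffspring = 1/8 (three parent–offspring links: r = (1/2)^3 = 1/8).
Hamilton's rule: n·r·B > C, so the trait is favored while C < n·r·B = 3·0.125·0.334 = 0.12525.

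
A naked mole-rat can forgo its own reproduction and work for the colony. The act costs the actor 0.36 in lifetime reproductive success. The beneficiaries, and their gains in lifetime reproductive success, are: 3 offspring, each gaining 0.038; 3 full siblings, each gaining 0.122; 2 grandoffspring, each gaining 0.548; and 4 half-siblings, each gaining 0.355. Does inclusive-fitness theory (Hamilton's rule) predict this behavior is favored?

Yes

Hamilton's rule: the trait is favored when the sum of r·B over every recipient exceeds the actor's cost C.
r to an offspring = 1/2 (one parent–offspring link: r = (1/2)^1 = 1/2).
r to a full sibling = 1/2 (full sibs share both parents — two paths of length 2: r = 2·(1/2)^2 = 1/2).
r to a grandoffspring = 1/4 (two parent–offspring links: r = (1/2)^2 = 1/4).
r to a half-sibling = 0.25 (half-sibs share one parent — one path of length 2: r = (1/2)^2 = 1/4).
Summing one r·B term per recipient: 3·0.5·0.038 + 3·0.5·0.122 + 2·0.25·0.548 + 4·0.25·0.355 = 0.869.
0.869 > 0.36: the indirect benefit exceeds the cost.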